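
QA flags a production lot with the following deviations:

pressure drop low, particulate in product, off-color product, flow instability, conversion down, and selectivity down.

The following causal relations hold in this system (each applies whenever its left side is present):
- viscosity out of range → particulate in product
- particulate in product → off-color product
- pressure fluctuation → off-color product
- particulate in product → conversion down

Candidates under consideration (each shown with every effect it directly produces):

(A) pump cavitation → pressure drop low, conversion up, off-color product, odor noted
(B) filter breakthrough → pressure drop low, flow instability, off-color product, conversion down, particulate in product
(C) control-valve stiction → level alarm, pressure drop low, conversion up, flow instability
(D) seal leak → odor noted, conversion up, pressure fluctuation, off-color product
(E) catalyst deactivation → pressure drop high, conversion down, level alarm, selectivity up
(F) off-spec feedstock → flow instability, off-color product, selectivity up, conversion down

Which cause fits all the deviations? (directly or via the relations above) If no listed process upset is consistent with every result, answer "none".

none

Per-candidate check:
(A) pump cavitation — pressure drop low +; particulate in product -; off-color product +; flow instability -; conversion down -; selectivity down -
(B) filter breakthrough — pressure drop low +; particulate in product +; off-color product +; flow instability +; conversion down +; selectivity down -
(C) control-valve stiction — pressure drop low +; particulate in product -; off-color product -; flow instability +; conversion down -; selectivity down -
(D) seal leak — fails on pressure drop low, particulate in product, flow instability, conversion down, selectivity down (predicts conversion up, not conversion down)
(E) catalyst deactivation — fails on pressure drop low, particulate in product, off-color product, flow instability, selectivity down (predicts pressure drop high, not pressure drop low; predicts selectivity up, not selectivity down)
(F) off-spec feedstock — fails on pressure drop low, particulate in product, selectivity down (predicts selectivity up, not selectivity down)
Every candidate fails on at least one observation.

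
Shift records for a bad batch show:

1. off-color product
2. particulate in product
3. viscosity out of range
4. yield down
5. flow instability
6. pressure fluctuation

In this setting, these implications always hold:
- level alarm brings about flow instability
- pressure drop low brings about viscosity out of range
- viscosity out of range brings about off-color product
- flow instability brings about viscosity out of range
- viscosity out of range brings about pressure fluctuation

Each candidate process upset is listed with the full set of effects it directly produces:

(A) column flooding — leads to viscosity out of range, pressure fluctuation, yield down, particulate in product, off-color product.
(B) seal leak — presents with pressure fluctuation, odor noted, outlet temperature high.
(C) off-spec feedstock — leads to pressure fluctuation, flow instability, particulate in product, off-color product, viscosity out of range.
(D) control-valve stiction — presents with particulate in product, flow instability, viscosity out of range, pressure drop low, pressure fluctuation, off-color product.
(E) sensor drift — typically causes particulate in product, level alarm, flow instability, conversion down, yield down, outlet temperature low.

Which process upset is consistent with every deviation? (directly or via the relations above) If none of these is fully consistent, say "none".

E

Checking each candidate against the observations:
(A) column flooding — off-color product ✓; particulate in product ✓; viscosity out of range ✓; yield down ✓; flow instability ✗; pressure fluctuation ✓
(B) seal leak — does not account for off-color product, particulate in product, viscosity out of range, yield down, flow instability
(C) off-spec feedstock — does not account for yield down
(D) control-valve stiction — does not account for yield down
(E) sensor drift — accounts for every observation (off-color product via flow instability → viscosity out of range → off-color product)
Only (E) is consistent with every observation.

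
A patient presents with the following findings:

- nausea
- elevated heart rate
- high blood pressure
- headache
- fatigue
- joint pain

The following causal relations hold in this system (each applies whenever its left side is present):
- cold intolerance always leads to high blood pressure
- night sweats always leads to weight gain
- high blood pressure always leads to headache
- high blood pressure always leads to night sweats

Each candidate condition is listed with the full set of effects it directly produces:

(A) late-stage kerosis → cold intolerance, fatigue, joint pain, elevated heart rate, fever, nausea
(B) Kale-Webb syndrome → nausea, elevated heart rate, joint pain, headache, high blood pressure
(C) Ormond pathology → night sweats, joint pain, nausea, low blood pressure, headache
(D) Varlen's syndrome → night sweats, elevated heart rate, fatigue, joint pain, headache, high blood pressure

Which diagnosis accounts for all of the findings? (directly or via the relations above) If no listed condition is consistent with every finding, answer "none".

Per-candidate check:
(A) late-stage kerosis — accounts for every observation (high blood pressure through cold intolerance → high blood pressure)
(B) Kale-Webb syndrome — nausea match; elevated heart rate match; high blood pressure match; headache match; fatigue miss; joint pain match
(C) Ormond pathology — fails on elevated heart rate, high blood pressure, fatigue (predicts low blood pressure, not high blood pressure)
(D) Varlen's syndrome — does not account for nausea
(A) is the only candidate with no mismatches.

A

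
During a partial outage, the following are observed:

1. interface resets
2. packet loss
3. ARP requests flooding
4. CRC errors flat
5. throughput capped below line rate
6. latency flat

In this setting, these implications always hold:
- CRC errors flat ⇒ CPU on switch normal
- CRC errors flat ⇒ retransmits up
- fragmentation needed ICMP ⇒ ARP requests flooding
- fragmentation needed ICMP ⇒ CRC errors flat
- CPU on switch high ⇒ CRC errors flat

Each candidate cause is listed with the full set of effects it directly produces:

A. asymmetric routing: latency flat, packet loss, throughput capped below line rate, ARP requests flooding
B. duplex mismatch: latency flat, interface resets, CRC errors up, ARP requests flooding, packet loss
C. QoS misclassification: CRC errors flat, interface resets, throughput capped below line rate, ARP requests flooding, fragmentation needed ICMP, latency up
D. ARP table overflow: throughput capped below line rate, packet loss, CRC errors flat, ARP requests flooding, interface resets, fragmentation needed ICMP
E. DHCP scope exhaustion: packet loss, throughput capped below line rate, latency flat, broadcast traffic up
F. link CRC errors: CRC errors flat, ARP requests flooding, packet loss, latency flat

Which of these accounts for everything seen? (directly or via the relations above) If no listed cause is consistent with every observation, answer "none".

none

Per-candidate check:
(A) asymmetric routing — does not account for interface resets, CRC errors flat
(B) duplex mismatch — interface resets yes; packet loss yes; ARP requests flooding yes; CRC errors flat NO; throughput capped below line rate NO; latency flat yes
(C) QoS misclassification — fails on packet loss, latency flat (predicts latency up, not latency flat)
(D) ARP table overflow — interface resets yes; packet loss yes; ARP requests flooding yes; CRC errors flat yes; throughput capped below line rate yes; latency flat NO
(E) DHCP scope exhaustion — interface resets NO; packet loss yes; ARP requests flooding NO; CRC errors flat NO; throughput capped below line rate yes; latency flat yes
(F) link CRC errors — interface resets NO; packet loss yes; ARP requests flooding yes; CRC errors flat yes; throughput capped below line rate NO; latency flat yes
Every candidate fails on at least one observation.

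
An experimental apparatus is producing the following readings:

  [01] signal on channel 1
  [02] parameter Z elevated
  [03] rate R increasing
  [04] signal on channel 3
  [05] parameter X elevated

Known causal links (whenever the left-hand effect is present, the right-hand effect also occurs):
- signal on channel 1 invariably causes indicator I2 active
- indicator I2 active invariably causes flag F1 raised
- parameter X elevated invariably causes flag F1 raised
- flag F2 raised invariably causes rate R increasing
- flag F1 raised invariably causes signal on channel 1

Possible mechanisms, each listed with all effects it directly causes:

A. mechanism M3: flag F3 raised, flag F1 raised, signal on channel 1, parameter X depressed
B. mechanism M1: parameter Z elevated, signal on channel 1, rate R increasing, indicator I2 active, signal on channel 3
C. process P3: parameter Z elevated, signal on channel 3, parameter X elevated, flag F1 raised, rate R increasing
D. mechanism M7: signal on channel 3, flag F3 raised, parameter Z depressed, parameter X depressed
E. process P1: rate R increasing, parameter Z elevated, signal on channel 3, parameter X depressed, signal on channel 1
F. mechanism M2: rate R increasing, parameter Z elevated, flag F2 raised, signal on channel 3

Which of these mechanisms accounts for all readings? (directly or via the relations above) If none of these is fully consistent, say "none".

C

Checking each candidate against the observations:
(A) mechanism M3 — fails on parameter Z elevated, rate R increasing, signal on channel 3, parameter X elevated (predicts parameter X depressed, not parameter X elevated)
(B) mechanism M1 — signal on channel 1 ✓; parameter Z elevated ✓; rate R increasing ✓; signal on channel 3 ✓; parameter X elevated ✗
(C) process P3 — accounts for every observation (signal on channel 1 through flag F1 raised → signal on channel 1)
(D) mechanism M7 — signal on channel 1 ✗; parameter Z elevated ✗; rate R increasing ✗; signal on channel 3 ✓; parameter X elevated ✗
(E) process P1 — fails on parameter X elevated (predicts parameter X depressed, not parameter X elevated)
(F) mechanism M2 — signal on channel 1 ✗; parameter Z elevated ✓; rate R increasing ✓; signal on channel 3 ✓; parameter X elevated ✗
Only (C) is consistent with every observation.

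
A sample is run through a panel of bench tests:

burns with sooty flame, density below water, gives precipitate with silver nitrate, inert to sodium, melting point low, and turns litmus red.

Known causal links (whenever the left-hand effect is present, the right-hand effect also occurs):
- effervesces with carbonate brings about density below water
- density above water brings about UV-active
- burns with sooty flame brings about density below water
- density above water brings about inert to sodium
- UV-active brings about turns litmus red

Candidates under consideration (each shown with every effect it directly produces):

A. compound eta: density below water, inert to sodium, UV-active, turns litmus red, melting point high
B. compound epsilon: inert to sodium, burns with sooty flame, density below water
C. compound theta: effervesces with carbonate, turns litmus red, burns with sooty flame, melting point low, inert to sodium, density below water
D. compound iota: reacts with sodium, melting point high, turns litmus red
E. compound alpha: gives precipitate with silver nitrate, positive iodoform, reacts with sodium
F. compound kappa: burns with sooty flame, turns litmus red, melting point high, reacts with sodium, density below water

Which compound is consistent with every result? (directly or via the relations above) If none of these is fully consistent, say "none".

none

For each candidate, compare predicted effects to what was observed:
(A) compound eta — fails on burns with sooty flame, gives precipitate with silver nitrate, melting point low (predicts melting point high, not melting point low)
(B) compound epsilon — does not account for gives precipitate with silver nitrate, melting point low, turns litmus red
(C) compound theta — does not account for gives precipitate with silver nitrate
(D) compound iota — fails on burns with sooty flame, density below water, gives precipitate with silver nitrate, inert to sodium, melting point low (predicts reacts with sodium, not inert to sodium; predicts melting point high, not melting point low)
(E) compound alpha — burns with sooty flame -; density below water -; gives precipitate with silver nitrate +; inert to sodium -; melting point low -; turns litmus red -
(F) compound kappa — fails on gives precipitate with silver nitrate, inert to sodium, melting point low (predicts reacts with sodium, not inert to sodium; predicts melting point high, not melting point low)
No candidate is consistent with all observations.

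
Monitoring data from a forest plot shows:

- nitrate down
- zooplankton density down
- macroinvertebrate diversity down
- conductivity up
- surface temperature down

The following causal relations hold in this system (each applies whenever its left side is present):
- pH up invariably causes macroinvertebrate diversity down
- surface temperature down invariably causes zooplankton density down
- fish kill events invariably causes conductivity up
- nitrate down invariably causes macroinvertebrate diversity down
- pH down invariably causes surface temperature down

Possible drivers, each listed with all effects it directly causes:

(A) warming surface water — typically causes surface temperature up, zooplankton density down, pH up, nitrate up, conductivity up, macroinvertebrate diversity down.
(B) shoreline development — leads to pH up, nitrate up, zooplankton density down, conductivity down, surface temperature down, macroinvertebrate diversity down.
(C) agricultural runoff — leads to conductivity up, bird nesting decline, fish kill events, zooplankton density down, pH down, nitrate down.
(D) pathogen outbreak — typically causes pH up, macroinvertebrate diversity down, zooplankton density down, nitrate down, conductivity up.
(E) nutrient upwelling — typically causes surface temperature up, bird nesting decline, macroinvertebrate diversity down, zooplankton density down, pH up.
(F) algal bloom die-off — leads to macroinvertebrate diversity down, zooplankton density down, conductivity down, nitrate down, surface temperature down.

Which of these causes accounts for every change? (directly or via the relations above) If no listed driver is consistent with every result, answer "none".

For each candidate, compare predicted effects to what was observed:
(A) warming surface water — nitrate down -; zooplankton density down +; macroinvertebrate diversity down +; conductivity up +; surface temperature down -
(B) shoreline development — fails on nitrate down, conductivity up (predicts nitrate up, not nitrate down; predicts conductivity down, not conductivity up)
(C) agricultural runoff — accounts for every observation (macroinvertebrate diversity down through nitrate down → macroinvertebrate diversity down)
(D) pathogen outbreak — nitrate down +; zooplankton density down +; macroinvertebrate diversity down +; conductivity up +; surface temperature down -
(E) nutrient upwelling — fails on nitrate down, conductivity up, surface temperature down (predicts surface temperature up, not surface temperature down)
(F) algal bloom die-off — fails on conductivity up (predicts conductivity down, not conductivity up)
(C) is the only candidate with no mismatches.

C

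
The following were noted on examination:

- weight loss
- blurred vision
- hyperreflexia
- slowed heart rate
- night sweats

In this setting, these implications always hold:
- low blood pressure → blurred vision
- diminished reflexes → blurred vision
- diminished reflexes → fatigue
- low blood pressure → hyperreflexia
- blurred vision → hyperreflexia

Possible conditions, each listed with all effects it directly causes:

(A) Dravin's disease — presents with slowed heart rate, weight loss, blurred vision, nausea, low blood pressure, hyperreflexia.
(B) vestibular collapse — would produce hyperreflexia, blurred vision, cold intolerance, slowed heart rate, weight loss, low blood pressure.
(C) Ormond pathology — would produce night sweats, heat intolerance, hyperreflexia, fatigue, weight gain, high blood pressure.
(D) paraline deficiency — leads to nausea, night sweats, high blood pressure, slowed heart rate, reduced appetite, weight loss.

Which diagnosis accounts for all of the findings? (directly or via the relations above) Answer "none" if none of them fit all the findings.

none

Testing each hypothesis:
(A) Dravin's disease — does not account for night sweats
(B) vestibular collapse — does not account for night sweats
(C) Ormond pathology — fails on weight loss, blurred vision, slowed heart rate (predicts weight gain, not weight loss)
(D) paraline deficiency — does not account for blurred vision, hyperreflexia
Every candidate fails on at least one observation.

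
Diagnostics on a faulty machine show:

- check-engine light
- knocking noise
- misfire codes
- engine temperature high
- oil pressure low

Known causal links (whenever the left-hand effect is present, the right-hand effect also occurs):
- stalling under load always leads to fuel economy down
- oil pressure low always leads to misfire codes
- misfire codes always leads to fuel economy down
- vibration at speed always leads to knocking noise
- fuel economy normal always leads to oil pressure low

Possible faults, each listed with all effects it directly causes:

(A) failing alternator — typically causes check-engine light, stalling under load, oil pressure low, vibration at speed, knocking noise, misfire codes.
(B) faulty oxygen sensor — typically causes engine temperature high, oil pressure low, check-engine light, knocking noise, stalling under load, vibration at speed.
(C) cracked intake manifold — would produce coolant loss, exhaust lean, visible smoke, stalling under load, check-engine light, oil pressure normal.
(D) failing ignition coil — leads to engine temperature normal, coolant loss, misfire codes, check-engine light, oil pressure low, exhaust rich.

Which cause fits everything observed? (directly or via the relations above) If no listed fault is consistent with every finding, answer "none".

B

Per-candidate check:
(A) failing alternator — does not account for engine temperature high
(B) faulty oxygen sensor — accounts for every observation (misfire codes by oil pressure low → misfire codes)
(C) cracked intake manifold — fails on knocking noise, misfire codes, engine temperature high, oil pressure low (predicts oil pressure normal, not oil pressure low)
(D) failing ignition coil — check-engine light yes; knocking noise NO; misfire codes yes; engine temperature high NO; oil pressure low yes
(B) alone accounts for all the evidence.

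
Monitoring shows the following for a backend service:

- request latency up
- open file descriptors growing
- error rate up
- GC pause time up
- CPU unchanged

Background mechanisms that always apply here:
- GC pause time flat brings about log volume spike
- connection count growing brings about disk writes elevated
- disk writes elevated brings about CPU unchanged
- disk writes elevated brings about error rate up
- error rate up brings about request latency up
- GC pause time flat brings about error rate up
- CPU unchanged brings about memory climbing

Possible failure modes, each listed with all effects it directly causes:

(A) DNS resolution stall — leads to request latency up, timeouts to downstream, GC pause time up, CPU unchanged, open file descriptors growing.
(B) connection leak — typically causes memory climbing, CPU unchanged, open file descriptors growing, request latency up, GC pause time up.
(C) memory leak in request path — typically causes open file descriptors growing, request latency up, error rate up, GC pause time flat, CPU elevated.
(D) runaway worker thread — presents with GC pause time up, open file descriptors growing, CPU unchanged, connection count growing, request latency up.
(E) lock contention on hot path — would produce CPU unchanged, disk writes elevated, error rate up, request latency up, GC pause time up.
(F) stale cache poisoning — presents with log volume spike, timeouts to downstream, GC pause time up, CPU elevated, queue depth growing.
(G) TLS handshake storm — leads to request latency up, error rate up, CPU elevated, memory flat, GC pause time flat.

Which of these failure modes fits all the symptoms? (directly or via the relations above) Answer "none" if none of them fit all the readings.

Testing each hypothesis:
(A) DNS resolution stall — request latency up ✓; open file descriptors growing ✓; error rate up ✗; GC pause time up ✓; CPU unchanged ✓
(B) connection leak — does not account for error rate up
(C) memory leak in request path — fails on GC pause time up, CPU unchanged (predicts GC pause time flat, not GC pause time up; predicts CPU elevated, not CPU unchanged)
(D) runaway worker thread — request latency up ✓; open file descriptors growing ✓; error rate up ✓ (by connection count growing → disk writes elevated → error rate up); GC pause time up ✓; CPU unchanged ✓
(E) lock contention on hot path — request latency up ✓; open file descriptors growing ✗; error rate up ✓; GC pause time up ✓; CPU unchanged ✓
(F) stale cache poisoning — request latency up ✗; open file descriptors growing ✗; error rate up ✗; GC pause time up ✓; CPU unchanged ✗
(G) TLS handshake storm — request latency up ✓; open file descriptors growing ✗; error rate up ✓; GC pause time up ✗; CPU unchanged ✗
Only (D) is consistent with every observation.

D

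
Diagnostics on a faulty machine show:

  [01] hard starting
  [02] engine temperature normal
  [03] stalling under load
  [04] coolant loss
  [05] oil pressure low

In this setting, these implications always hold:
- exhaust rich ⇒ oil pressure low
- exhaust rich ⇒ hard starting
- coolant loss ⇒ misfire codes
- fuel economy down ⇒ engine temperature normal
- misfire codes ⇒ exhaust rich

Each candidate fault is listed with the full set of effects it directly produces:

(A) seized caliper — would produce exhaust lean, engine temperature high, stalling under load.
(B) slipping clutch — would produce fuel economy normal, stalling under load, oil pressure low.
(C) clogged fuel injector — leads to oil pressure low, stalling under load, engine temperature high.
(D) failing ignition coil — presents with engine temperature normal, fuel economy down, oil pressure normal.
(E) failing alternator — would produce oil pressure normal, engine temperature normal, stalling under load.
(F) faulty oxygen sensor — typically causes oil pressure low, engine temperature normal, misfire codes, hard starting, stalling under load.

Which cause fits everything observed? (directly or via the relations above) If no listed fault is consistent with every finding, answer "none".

Checking each candidate against the observations:
(A) seized caliper — fails on hard starting, engine temperature normal, coolant loss, oil pressure low (predicts engine temperature high, not engine temperature normal)
(B) slipping clutch — hard starting -; engine temperature normal -; stalling under load +; coolant loss -; oil pressure low +
(C) clogged fuel injector — hard starting -; engine temperature normal -; stalling under load +; coolant loss -; oil pressure low +
(D) failing ignition coil — hard starting -; engine temperature normal +; stalling under load -; coolant loss -; oil pressure low -
(E) failing alternator — hard starting -; engine temperature normal +; stalling under load +; coolant loss -; oil pressure low -
(F) faulty oxygen sensor — hard starting +; engine temperature normal +; stalling under load +; coolant loss -; oil pressure low +
None of the listed candidates fits everything.

none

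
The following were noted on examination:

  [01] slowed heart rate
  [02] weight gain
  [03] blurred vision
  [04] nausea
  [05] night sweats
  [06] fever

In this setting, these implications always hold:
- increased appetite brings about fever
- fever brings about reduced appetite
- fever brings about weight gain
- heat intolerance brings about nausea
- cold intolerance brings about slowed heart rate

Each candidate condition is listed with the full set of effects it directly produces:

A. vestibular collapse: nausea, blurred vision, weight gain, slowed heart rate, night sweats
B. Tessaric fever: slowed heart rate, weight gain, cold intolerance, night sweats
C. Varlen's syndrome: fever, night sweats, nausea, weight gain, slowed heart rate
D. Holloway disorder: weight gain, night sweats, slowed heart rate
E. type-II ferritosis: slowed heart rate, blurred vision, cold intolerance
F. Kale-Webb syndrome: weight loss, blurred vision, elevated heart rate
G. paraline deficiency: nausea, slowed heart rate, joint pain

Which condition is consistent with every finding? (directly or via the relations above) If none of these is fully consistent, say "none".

For each candidate, compare predicted effects to what was observed:
(A) vestibular collapse — slowed heart rate match; weight gain match; blurred vision match; nausea match; night sweats match; fever miss
(B) Tessaric fever — does not account for blurred vision, nausea, fever
(C) Varlen's syndrome — slowed heart rate match; weight gain match; blurred vision miss; nausea match; night sweats match; fever match
(D) Holloway disorder — slowed heart rate match; weight gain match; blurred vision miss; nausea miss; night sweats match; fever miss
(E) type-II ferritosis — slowed heart rate match; weight gain miss; blurred vision match; nausea miss; night sweats miss; fever miss
(F) Kale-Webb syndrome — fails on slowed heart rate, weight gain, nausea, night sweats, fever (predicts elevated heart rate, not slowed heart rate; predicts weight loss, not weight gain)
(G) paraline deficiency — slowed heart rate match; weight gain miss; blurred vision miss; nausea match; night sweats miss; fever miss
No candidate is consistent with all observations.

none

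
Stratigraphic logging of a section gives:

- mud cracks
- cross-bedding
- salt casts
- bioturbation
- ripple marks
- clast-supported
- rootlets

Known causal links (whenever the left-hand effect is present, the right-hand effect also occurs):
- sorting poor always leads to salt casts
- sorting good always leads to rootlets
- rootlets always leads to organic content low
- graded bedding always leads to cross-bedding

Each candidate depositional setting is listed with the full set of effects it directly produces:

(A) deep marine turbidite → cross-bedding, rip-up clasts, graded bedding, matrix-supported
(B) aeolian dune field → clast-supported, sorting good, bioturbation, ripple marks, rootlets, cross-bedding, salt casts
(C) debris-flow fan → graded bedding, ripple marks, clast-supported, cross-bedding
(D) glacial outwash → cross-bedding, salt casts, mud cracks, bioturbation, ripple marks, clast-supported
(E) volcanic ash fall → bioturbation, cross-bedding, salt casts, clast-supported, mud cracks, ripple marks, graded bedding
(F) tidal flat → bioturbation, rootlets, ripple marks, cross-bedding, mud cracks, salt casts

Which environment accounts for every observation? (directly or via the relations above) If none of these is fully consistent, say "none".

none

Testing each hypothesis:
(A) deep marine turbidite — mud cracks NO; cross-bedding yes; salt casts NO; bioturbation NO; ripple marks NO; clast-supported NO; rootlets NO
(B) aeolian dune field — does not account for mud cracks
(C) debris-flow fan — mud cracks NO; cross-bedding yes; salt casts NO; bioturbation NO; ripple marks yes; clast-supported yes; rootlets NO
(D) glacial outwash — mud cracks yes; cross-bedding yes; salt casts yes; bioturbation yes; ripple marks yes; clast-supported yes; rootlets NO
(E) volcanic ash fall — does not account for rootlets
(F) tidal flat — mud cracks yes; cross-bedding yes; salt casts yes; bioturbation yes; ripple marks yes; clast-supported NO; rootlets yes
Every candidate fails on at least one observation.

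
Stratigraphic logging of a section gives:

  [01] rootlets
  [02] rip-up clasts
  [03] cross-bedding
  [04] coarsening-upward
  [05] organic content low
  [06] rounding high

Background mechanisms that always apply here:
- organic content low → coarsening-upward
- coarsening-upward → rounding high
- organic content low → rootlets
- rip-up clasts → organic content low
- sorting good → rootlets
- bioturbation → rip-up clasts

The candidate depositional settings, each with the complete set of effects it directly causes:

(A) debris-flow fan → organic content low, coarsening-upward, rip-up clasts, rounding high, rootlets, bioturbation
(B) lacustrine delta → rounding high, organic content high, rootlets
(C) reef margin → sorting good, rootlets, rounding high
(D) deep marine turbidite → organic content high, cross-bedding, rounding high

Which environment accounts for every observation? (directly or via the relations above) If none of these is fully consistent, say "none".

Checking each candidate against the observations:
(A) debris-flow fan — rootlets ✓; rip-up clasts ✓; cross-bedding ✗; coarsening-upward ✓; organic content low ✓; rounding high ✓
(B) lacustrine delta — rootlets ✓; rip-up clasts ✗; cross-bedding ✗; coarsening-upward ✗; organic content low ✗; rounding high ✓
(C) reef margin — does not account for rip-up clasts, cross-bedding, coarsening-upward, organic content low
(D) deep marine turbidite — fails on rootlets, rip-up clasts, coarsening-upward, organic content low (predicts organic content high, not organic content low)
Every candidate fails on at least one observation.

none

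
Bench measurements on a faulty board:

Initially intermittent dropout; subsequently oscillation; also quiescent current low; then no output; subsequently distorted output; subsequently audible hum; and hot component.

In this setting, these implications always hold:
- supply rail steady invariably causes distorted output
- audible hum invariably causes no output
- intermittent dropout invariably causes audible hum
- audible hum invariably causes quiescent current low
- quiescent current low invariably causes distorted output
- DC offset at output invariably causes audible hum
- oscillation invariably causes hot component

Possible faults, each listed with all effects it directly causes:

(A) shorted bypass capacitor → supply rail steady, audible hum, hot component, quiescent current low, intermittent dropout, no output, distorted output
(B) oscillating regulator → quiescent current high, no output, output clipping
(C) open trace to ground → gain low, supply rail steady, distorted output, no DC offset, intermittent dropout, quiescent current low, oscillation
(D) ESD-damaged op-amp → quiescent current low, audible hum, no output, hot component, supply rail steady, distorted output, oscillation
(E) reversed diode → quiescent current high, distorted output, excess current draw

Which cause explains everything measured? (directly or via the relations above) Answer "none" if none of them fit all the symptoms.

C

For each candidate, compare predicted effects to what was observed:
(A) shorted bypass capacitor — intermittent dropout match; oscillation miss; quiescent current low match; no output match; distorted output match; audible hum match; hot component match
(B) oscillating regulator — fails on intermittent dropout, oscillation, quiescent current low, distorted output, audible hum, hot component (predicts quiescent current high, not quiescent current low)
(C) open trace to ground — accounts for every observation (no output by intermittent dropout → audible hum → no output)
(D) ESD-damaged op-amp — does not account for intermittent dropout
(E) reversed diode — fails on intermittent dropout, oscillation, quiescent current low, no output, audible hum, hot component (predicts quiescent current high, not quiescent current low)
Only (C) is consistent with every observation.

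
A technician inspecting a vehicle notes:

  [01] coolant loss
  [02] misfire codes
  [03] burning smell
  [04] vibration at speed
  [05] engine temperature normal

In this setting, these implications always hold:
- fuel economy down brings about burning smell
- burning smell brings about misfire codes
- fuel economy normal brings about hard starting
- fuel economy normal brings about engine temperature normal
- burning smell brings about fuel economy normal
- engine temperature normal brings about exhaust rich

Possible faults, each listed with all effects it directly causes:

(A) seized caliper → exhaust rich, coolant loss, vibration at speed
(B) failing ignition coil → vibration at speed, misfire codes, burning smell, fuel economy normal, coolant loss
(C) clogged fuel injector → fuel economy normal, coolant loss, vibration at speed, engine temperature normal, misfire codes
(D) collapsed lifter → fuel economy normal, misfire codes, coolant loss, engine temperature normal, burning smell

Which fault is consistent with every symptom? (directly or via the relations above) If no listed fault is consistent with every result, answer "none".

Per-candidate check:
(A) seized caliper — does not account for misfire codes, burning smell, engine temperature normal
(B) failing ignition coil — accounts for every observation (engine temperature normal via fuel economy normal → engine temperature normal)
(C) clogged fuel injector — coolant loss +; misfire codes +; burning smell -; vibration at speed +; engine temperature normal +
(D) collapsed lifter — coolant loss +; misfire codes +; burning smell +; vibration at speed -; engine temperature normal +
(B) is the only candidate with no mismatches.

B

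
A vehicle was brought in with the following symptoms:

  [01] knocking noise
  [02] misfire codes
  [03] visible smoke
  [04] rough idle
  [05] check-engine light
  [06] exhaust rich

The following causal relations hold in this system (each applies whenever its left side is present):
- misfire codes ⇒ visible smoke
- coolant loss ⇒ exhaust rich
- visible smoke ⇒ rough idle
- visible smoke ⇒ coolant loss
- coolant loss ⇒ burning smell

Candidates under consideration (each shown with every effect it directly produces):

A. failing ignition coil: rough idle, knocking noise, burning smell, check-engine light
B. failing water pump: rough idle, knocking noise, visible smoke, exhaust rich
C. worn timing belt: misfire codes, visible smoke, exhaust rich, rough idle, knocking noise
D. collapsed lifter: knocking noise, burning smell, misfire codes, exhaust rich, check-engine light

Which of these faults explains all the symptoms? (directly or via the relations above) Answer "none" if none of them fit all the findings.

D

Checking each candidate against the observations:
(A) failing ignition coil — does not account for misfire codes, visible smoke, exhaust rich
(B) failing water pump — knocking noise match; misfire codes miss; visible smoke match; rough idle match; check-engine light miss; exhaust rich match
(C) worn timing belt — knocking noise match; misfire codes match; visible smoke match; rough idle match; check-engine light miss; exhaust rich match
(D) collapsed lifter — accounts for every observation (visible smoke by misfire codes → visible smoke)
Only (D) is consistent with every observation.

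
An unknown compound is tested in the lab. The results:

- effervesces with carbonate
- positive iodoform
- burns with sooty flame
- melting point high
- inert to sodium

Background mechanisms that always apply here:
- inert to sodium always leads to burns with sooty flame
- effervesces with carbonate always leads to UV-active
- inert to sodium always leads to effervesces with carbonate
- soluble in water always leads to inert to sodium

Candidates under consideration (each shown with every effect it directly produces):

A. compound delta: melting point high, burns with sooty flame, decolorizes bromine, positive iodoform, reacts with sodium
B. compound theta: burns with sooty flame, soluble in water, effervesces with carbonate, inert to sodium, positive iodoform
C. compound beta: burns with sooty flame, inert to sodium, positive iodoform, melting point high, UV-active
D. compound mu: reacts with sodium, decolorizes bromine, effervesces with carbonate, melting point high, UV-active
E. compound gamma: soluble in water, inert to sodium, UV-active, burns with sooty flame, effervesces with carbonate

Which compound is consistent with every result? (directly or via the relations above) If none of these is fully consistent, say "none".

Checking each candidate against the observations:
(A) compound delta — fails on effervesces with carbonate, inert to sodium (predicts reacts with sodium, not inert to sodium)
(B) compound theta — does not account for melting point high
(C) compound beta — effervesces with carbonate match (through inert to sodium → effervesces with carbonate); positive iodoform match; burns with sooty flame match; melting point high match; inert to sodium match
(D) compound mu — effervesces with carbonate match; positive iodoform miss; burns with sooty flame miss; melting point high match; inert to sodium miss
(E) compound gamma — does not account for positive iodoform, melting point high
Only (C) is consistent with every observation.

C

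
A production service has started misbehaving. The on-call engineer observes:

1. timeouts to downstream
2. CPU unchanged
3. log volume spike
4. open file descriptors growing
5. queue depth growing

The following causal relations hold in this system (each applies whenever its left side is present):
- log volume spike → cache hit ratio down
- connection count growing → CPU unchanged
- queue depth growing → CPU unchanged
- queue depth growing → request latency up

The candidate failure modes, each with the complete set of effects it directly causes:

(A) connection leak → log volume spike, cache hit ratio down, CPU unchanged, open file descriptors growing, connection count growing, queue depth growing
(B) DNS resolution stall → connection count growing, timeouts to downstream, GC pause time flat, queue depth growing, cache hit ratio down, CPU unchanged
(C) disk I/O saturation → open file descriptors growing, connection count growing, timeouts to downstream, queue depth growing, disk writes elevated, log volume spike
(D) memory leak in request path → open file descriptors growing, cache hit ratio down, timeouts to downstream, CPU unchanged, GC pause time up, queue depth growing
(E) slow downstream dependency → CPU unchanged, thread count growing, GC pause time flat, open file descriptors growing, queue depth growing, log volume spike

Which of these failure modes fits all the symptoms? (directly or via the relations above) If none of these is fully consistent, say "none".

C

Per-candidate check:
(A) connection leak — does not account for timeouts to downstream
(B) DNS resolution stall — timeouts to downstream match; CPU unchanged match; log volume spike miss; open file descriptors growing miss; queue depth growing match
(C) disk I/O saturation — accounts for every observation (CPU unchanged by queue depth growing → CPU unchanged)
(D) memory leak in request path — timeouts to downstream match; CPU unchanged match; log volume spike miss; open file descriptors growing match; queue depth growing match
(E) slow downstream dependency — does not account for timeouts to downstream
Only (C) is consistent with every observation.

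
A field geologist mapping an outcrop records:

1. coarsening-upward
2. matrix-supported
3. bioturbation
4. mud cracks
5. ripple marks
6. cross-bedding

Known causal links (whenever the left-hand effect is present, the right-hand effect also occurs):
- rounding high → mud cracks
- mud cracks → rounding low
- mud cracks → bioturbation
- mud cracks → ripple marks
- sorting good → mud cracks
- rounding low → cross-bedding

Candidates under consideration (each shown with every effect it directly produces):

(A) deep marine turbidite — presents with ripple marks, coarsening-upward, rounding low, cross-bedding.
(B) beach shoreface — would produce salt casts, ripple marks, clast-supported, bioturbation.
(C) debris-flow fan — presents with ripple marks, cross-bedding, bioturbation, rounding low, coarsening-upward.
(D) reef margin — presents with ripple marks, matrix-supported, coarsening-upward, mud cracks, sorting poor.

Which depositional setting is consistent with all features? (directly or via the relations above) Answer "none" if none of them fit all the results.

D

Checking each candidate against the observations:
(A) deep marine turbidite — does not account for matrix-supported, bioturbation, mud cracks
(B) beach shoreface — coarsening-upward -; matrix-supported -; bioturbation +; mud cracks -; ripple marks +; cross-bedding -
(C) debris-flow fan — coarsening-upward +; matrix-supported -; bioturbation +; mud cracks -; ripple marks +; cross-bedding +
(D) reef margin — coarsening-upward +; matrix-supported +; bioturbation + (through mud cracks → bioturbation); mud cracks +; ripple marks +; cross-bedding + (through mud cracks → rounding low → cross-bedding)
Only (D) is consistent with every observation.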